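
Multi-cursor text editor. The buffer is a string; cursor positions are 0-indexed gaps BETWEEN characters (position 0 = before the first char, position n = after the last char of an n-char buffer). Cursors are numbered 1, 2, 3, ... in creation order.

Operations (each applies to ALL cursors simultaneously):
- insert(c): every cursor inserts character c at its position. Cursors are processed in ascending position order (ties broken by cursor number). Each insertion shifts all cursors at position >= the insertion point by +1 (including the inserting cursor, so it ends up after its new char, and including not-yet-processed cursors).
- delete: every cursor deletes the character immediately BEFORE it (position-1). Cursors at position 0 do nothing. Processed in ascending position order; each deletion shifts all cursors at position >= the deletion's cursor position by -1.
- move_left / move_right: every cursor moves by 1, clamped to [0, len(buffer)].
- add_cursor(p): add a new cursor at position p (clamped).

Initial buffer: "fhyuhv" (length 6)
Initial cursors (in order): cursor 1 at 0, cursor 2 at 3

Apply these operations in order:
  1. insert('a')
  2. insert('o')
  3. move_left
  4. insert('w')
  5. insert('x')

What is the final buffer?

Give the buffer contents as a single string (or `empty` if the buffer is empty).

Answer: awxofhyawxouhv

Derivation:
After op 1 (insert('a')): buffer="afhyauhv" (len 8), cursors c1@1 c2@5, authorship 1...2...
After op 2 (insert('o')): buffer="aofhyaouhv" (len 10), cursors c1@2 c2@7, authorship 11...22...
After op 3 (move_left): buffer="aofhyaouhv" (len 10), cursors c1@1 c2@6, authorship 11...22...
After op 4 (insert('w')): buffer="awofhyawouhv" (len 12), cursors c1@2 c2@8, authorship 111...222...
After op 5 (insert('x')): buffer="awxofhyawxouhv" (len 14), cursors c1@3 c2@10, authorship 1111...2222...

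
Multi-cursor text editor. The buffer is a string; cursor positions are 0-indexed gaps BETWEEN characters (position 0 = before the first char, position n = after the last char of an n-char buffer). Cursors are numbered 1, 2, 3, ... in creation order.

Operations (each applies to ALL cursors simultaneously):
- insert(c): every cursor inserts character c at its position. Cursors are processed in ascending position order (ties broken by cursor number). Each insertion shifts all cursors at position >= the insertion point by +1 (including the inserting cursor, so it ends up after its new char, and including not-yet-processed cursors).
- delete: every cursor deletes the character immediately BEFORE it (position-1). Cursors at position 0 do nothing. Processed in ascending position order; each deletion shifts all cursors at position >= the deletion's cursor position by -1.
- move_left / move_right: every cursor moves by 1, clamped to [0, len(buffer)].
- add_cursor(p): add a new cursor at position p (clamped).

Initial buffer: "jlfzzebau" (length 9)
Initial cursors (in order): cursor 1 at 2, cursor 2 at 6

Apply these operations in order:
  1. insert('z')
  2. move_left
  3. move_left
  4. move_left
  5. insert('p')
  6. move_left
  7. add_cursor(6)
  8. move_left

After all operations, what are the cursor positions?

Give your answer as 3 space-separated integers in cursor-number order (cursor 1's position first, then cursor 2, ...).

Answer: 0 5 5

Derivation:
After op 1 (insert('z')): buffer="jlzfzzezbau" (len 11), cursors c1@3 c2@8, authorship ..1....2...
After op 2 (move_left): buffer="jlzfzzezbau" (len 11), cursors c1@2 c2@7, authorship ..1....2...
After op 3 (move_left): buffer="jlzfzzezbau" (len 11), cursors c1@1 c2@6, authorship ..1....2...
After op 4 (move_left): buffer="jlzfzzezbau" (len 11), cursors c1@0 c2@5, authorship ..1....2...
After op 5 (insert('p')): buffer="pjlzfzpzezbau" (len 13), cursors c1@1 c2@7, authorship 1..1..2..2...
After op 6 (move_left): buffer="pjlzfzpzezbau" (len 13), cursors c1@0 c2@6, authorship 1..1..2..2...
After op 7 (add_cursor(6)): buffer="pjlzfzpzezbau" (len 13), cursors c1@0 c2@6 c3@6, authorship 1..1..2..2...
After op 8 (move_left): buffer="pjlzfzpzezbau" (len 13), cursors c1@0 c2@5 c3@5, authorship 1..1..2..2...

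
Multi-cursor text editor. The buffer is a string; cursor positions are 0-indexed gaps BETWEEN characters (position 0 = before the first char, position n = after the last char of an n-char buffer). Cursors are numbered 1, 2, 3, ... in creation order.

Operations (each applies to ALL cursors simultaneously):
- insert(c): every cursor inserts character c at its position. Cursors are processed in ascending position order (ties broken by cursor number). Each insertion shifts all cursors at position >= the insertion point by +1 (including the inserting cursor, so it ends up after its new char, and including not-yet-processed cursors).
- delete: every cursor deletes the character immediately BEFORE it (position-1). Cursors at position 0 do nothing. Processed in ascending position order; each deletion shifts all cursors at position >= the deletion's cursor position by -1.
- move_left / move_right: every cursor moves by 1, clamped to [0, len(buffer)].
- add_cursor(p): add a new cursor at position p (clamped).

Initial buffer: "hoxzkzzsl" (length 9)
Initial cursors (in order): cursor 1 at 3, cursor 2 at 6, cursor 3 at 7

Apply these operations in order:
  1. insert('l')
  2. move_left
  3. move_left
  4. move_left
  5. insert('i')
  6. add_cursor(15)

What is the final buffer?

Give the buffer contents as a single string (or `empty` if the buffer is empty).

Answer: hioxlzikzilzlsl

Derivation:
After op 1 (insert('l')): buffer="hoxlzkzlzlsl" (len 12), cursors c1@4 c2@8 c3@10, authorship ...1...2.3..
After op 2 (move_left): buffer="hoxlzkzlzlsl" (len 12), cursors c1@3 c2@7 c3@9, authorship ...1...2.3..
After op 3 (move_left): buffer="hoxlzkzlzlsl" (len 12), cursors c1@2 c2@6 c3@8, authorship ...1...2.3..
After op 4 (move_left): buffer="hoxlzkzlzlsl" (len 12), cursors c1@1 c2@5 c3@7, authorship ...1...2.3..
After op 5 (insert('i')): buffer="hioxlzikzilzlsl" (len 15), cursors c1@2 c2@7 c3@10, authorship .1..1.2..32.3..
After op 6 (add_cursor(15)): buffer="hioxlzikzilzlsl" (len 15), cursors c1@2 c2@7 c3@10 c4@15, authorship .1..1.2..32.3..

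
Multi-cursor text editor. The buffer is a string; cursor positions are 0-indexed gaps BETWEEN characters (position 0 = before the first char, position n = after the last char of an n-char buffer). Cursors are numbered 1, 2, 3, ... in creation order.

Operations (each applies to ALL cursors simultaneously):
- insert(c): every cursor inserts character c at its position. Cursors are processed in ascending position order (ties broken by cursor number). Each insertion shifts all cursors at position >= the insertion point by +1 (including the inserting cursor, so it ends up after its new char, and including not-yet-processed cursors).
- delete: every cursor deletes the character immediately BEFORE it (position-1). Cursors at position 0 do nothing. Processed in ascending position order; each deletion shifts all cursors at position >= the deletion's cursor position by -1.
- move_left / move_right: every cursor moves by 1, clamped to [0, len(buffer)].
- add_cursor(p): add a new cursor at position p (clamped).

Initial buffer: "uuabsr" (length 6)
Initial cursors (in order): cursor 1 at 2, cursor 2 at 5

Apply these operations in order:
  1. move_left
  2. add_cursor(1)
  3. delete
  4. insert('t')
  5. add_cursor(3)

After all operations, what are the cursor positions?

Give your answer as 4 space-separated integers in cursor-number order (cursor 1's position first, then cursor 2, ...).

After op 1 (move_left): buffer="uuabsr" (len 6), cursors c1@1 c2@4, authorship ......
After op 2 (add_cursor(1)): buffer="uuabsr" (len 6), cursors c1@1 c3@1 c2@4, authorship ......
After op 3 (delete): buffer="uasr" (len 4), cursors c1@0 c3@0 c2@2, authorship ....
After op 4 (insert('t')): buffer="ttuatsr" (len 7), cursors c1@2 c3@2 c2@5, authorship 13..2..
After op 5 (add_cursor(3)): buffer="ttuatsr" (len 7), cursors c1@2 c3@2 c4@3 c2@5, authorship 13..2..

Answer: 2 5 2 3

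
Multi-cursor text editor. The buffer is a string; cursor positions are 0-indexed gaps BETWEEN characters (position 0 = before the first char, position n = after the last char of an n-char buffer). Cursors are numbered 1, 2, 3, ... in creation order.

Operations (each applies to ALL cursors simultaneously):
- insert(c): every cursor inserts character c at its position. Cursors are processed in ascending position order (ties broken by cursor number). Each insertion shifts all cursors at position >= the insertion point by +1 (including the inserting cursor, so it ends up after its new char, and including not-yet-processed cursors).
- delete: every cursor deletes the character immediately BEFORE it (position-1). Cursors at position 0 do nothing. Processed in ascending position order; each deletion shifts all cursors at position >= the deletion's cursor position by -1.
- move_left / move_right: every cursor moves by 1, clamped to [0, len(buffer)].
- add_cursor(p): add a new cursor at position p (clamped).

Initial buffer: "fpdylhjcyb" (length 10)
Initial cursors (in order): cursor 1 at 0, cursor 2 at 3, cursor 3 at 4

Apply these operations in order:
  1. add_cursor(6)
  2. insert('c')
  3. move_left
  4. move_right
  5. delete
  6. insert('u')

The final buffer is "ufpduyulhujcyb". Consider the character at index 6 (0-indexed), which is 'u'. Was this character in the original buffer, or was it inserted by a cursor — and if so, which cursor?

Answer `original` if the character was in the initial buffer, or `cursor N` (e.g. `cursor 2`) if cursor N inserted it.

Answer: cursor 3

Derivation:
After op 1 (add_cursor(6)): buffer="fpdylhjcyb" (len 10), cursors c1@0 c2@3 c3@4 c4@6, authorship ..........
After op 2 (insert('c')): buffer="cfpdcyclhcjcyb" (len 14), cursors c1@1 c2@5 c3@7 c4@10, authorship 1...2.3..4....
After op 3 (move_left): buffer="cfpdcyclhcjcyb" (len 14), cursors c1@0 c2@4 c3@6 c4@9, authorship 1...2.3..4....
After op 4 (move_right): buffer="cfpdcyclhcjcyb" (len 14), cursors c1@1 c2@5 c3@7 c4@10, authorship 1...2.3..4....
After op 5 (delete): buffer="fpdylhjcyb" (len 10), cursors c1@0 c2@3 c3@4 c4@6, authorship ..........
After op 6 (insert('u')): buffer="ufpduyulhujcyb" (len 14), cursors c1@1 c2@5 c3@7 c4@10, authorship 1...2.3..4....
Authorship (.=original, N=cursor N): 1 . . . 2 . 3 . . 4 . . . .
Index 6: author = 3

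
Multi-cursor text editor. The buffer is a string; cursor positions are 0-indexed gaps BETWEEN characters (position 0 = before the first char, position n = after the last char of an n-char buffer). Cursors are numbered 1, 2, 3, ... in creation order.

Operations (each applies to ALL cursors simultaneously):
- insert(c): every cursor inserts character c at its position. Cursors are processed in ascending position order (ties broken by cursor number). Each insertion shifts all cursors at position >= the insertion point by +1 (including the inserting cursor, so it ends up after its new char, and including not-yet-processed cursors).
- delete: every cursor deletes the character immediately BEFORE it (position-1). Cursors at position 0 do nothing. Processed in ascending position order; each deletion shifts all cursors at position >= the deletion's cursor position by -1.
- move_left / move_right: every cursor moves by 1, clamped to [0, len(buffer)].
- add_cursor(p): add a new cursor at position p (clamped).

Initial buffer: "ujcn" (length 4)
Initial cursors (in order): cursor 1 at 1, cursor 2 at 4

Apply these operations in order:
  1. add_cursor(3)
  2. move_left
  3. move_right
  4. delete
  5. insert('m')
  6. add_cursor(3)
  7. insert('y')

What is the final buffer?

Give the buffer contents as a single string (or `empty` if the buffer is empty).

After op 1 (add_cursor(3)): buffer="ujcn" (len 4), cursors c1@1 c3@3 c2@4, authorship ....
After op 2 (move_left): buffer="ujcn" (len 4), cursors c1@0 c3@2 c2@3, authorship ....
After op 3 (move_right): buffer="ujcn" (len 4), cursors c1@1 c3@3 c2@4, authorship ....
After op 4 (delete): buffer="j" (len 1), cursors c1@0 c2@1 c3@1, authorship .
After op 5 (insert('m')): buffer="mjmm" (len 4), cursors c1@1 c2@4 c3@4, authorship 1.23
After op 6 (add_cursor(3)): buffer="mjmm" (len 4), cursors c1@1 c4@3 c2@4 c3@4, authorship 1.23
After op 7 (insert('y')): buffer="myjmymyy" (len 8), cursors c1@2 c4@5 c2@8 c3@8, authorship 11.24323

Answer: myjmymyy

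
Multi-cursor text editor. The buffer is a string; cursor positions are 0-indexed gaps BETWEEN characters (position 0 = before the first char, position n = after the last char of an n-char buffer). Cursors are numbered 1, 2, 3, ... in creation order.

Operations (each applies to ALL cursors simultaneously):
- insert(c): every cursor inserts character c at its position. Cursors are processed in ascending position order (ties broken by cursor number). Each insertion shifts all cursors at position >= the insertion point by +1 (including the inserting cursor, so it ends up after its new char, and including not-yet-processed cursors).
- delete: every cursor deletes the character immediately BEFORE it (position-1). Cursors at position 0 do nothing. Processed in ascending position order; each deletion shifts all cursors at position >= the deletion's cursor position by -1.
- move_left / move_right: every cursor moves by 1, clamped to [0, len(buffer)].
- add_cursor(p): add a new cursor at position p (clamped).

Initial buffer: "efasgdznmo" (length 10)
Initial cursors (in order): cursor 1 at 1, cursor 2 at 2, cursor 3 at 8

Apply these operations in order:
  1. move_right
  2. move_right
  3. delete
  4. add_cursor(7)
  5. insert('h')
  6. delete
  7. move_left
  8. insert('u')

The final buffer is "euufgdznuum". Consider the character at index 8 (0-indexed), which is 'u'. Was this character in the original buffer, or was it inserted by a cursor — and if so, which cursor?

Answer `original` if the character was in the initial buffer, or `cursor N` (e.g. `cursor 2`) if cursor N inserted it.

After op 1 (move_right): buffer="efasgdznmo" (len 10), cursors c1@2 c2@3 c3@9, authorship ..........
After op 2 (move_right): buffer="efasgdznmo" (len 10), cursors c1@3 c2@4 c3@10, authorship ..........
After op 3 (delete): buffer="efgdznm" (len 7), cursors c1@2 c2@2 c3@7, authorship .......
After op 4 (add_cursor(7)): buffer="efgdznm" (len 7), cursors c1@2 c2@2 c3@7 c4@7, authorship .......
After op 5 (insert('h')): buffer="efhhgdznmhh" (len 11), cursors c1@4 c2@4 c3@11 c4@11, authorship ..12.....34
After op 6 (delete): buffer="efgdznm" (len 7), cursors c1@2 c2@2 c3@7 c4@7, authorship .......
After op 7 (move_left): buffer="efgdznm" (len 7), cursors c1@1 c2@1 c3@6 c4@6, authorship .......
After op 8 (insert('u')): buffer="euufgdznuum" (len 11), cursors c1@3 c2@3 c3@10 c4@10, authorship .12.....34.
Authorship (.=original, N=cursor N): . 1 2 . . . . . 3 4 .
Index 8: author = 3

Answer: cursor 3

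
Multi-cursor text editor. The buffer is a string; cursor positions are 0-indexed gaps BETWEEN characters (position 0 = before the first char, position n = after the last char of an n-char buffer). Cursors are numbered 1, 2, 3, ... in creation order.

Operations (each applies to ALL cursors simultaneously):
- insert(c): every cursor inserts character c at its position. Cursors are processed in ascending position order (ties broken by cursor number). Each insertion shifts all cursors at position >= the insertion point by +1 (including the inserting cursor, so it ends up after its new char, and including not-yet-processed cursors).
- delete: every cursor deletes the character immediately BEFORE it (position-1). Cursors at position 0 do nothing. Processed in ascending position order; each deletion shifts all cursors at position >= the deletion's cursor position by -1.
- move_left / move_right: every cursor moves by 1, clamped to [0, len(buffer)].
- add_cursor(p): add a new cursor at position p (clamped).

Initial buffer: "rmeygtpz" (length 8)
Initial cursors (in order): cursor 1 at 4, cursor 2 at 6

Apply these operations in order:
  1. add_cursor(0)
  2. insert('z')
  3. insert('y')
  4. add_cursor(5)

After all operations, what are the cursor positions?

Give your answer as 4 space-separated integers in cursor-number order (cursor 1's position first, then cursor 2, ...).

Answer: 8 12 2 5

Derivation:
After op 1 (add_cursor(0)): buffer="rmeygtpz" (len 8), cursors c3@0 c1@4 c2@6, authorship ........
After op 2 (insert('z')): buffer="zrmeyzgtzpz" (len 11), cursors c3@1 c1@6 c2@9, authorship 3....1..2..
After op 3 (insert('y')): buffer="zyrmeyzygtzypz" (len 14), cursors c3@2 c1@8 c2@12, authorship 33....11..22..
After op 4 (add_cursor(5)): buffer="zyrmeyzygtzypz" (len 14), cursors c3@2 c4@5 c1@8 c2@12, authorship 33....11..22..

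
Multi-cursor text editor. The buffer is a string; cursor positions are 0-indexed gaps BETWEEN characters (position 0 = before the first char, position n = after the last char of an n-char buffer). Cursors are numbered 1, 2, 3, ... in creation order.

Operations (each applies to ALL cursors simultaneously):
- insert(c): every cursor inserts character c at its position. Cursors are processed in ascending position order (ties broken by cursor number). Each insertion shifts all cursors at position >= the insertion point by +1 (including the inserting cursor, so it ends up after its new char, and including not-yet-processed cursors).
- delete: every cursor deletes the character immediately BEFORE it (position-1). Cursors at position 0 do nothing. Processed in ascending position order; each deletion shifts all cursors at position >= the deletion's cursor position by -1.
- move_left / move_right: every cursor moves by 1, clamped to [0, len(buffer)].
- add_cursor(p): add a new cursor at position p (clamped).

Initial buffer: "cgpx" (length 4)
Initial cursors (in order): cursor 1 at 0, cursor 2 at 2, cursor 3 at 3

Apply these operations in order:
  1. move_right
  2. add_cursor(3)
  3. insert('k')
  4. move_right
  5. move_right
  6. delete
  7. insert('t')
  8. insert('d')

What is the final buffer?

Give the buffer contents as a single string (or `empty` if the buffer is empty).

After op 1 (move_right): buffer="cgpx" (len 4), cursors c1@1 c2@3 c3@4, authorship ....
After op 2 (add_cursor(3)): buffer="cgpx" (len 4), cursors c1@1 c2@3 c4@3 c3@4, authorship ....
After op 3 (insert('k')): buffer="ckgpkkxk" (len 8), cursors c1@2 c2@6 c4@6 c3@8, authorship .1..24.3
After op 4 (move_right): buffer="ckgpkkxk" (len 8), cursors c1@3 c2@7 c4@7 c3@8, authorship .1..24.3
After op 5 (move_right): buffer="ckgpkkxk" (len 8), cursors c1@4 c2@8 c3@8 c4@8, authorship .1..24.3
After op 6 (delete): buffer="ckgk" (len 4), cursors c1@3 c2@4 c3@4 c4@4, authorship .1.2
After op 7 (insert('t')): buffer="ckgtkttt" (len 8), cursors c1@4 c2@8 c3@8 c4@8, authorship .1.12234
After op 8 (insert('d')): buffer="ckgtdktttddd" (len 12), cursors c1@5 c2@12 c3@12 c4@12, authorship .1.112234234

Answer: ckgtdktttddd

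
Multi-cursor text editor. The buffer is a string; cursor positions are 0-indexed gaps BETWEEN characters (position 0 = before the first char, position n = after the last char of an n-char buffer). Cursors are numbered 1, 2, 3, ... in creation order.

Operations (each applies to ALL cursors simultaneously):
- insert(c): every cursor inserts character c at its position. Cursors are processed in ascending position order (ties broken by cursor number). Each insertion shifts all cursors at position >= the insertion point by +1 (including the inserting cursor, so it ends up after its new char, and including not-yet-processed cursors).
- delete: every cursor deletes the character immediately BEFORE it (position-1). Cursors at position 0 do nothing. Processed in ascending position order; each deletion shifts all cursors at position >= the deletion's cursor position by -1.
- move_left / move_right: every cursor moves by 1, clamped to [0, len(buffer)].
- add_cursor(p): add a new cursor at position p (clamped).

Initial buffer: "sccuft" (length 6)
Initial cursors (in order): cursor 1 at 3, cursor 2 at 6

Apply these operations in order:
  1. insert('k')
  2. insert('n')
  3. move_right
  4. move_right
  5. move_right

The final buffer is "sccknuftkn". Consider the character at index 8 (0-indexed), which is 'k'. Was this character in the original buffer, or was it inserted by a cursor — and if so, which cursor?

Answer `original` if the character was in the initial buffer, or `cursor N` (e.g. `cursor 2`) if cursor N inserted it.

After op 1 (insert('k')): buffer="scckuftk" (len 8), cursors c1@4 c2@8, authorship ...1...2
After op 2 (insert('n')): buffer="sccknuftkn" (len 10), cursors c1@5 c2@10, authorship ...11...22
After op 3 (move_right): buffer="sccknuftkn" (len 10), cursors c1@6 c2@10, authorship ...11...22
After op 4 (move_right): buffer="sccknuftkn" (len 10), cursors c1@7 c2@10, authorship ...11...22
After op 5 (move_right): buffer="sccknuftkn" (len 10), cursors c1@8 c2@10, authorship ...11...22
Authorship (.=original, N=cursor N): . . . 1 1 . . . 2 2
Index 8: author = 2

Answer: cursor 2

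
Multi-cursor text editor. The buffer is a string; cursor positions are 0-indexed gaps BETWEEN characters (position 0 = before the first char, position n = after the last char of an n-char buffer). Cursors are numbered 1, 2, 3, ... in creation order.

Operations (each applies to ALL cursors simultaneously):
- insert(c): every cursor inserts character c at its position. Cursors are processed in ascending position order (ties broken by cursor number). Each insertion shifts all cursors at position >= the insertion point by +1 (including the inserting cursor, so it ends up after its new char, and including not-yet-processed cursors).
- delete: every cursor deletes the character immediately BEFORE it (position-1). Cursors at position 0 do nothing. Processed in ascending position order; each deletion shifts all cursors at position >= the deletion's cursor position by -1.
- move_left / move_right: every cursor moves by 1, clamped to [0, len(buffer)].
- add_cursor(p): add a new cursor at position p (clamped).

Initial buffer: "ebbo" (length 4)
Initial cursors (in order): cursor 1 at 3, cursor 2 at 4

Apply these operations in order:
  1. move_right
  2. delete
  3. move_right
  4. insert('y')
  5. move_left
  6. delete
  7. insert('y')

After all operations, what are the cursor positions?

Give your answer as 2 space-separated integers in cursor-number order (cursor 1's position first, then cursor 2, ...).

After op 1 (move_right): buffer="ebbo" (len 4), cursors c1@4 c2@4, authorship ....
After op 2 (delete): buffer="eb" (len 2), cursors c1@2 c2@2, authorship ..
After op 3 (move_right): buffer="eb" (len 2), cursors c1@2 c2@2, authorship ..
After op 4 (insert('y')): buffer="ebyy" (len 4), cursors c1@4 c2@4, authorship ..12
After op 5 (move_left): buffer="ebyy" (len 4), cursors c1@3 c2@3, authorship ..12
After op 6 (delete): buffer="ey" (len 2), cursors c1@1 c2@1, authorship .2
After op 7 (insert('y')): buffer="eyyy" (len 4), cursors c1@3 c2@3, authorship .122

Answer: 3 3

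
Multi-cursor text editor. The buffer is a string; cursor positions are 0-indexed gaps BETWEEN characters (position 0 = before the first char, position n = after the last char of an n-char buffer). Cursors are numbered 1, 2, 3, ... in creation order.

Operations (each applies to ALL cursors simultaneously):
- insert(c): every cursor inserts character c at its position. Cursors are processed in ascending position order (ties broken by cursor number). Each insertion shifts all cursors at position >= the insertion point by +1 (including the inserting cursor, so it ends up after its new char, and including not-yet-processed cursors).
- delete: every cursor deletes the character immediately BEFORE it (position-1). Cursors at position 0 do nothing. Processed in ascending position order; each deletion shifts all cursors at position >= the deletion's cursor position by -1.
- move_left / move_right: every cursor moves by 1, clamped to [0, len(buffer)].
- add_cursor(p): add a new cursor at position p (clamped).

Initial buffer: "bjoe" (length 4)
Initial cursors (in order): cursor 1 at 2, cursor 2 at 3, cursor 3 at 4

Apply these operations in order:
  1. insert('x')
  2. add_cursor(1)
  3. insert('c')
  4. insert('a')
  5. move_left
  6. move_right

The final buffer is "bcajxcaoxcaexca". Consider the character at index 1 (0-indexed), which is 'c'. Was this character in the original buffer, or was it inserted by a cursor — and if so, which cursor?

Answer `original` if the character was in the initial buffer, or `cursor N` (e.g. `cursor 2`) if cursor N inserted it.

After op 1 (insert('x')): buffer="bjxoxex" (len 7), cursors c1@3 c2@5 c3@7, authorship ..1.2.3
After op 2 (add_cursor(1)): buffer="bjxoxex" (len 7), cursors c4@1 c1@3 c2@5 c3@7, authorship ..1.2.3
After op 3 (insert('c')): buffer="bcjxcoxcexc" (len 11), cursors c4@2 c1@5 c2@8 c3@11, authorship .4.11.22.33
After op 4 (insert('a')): buffer="bcajxcaoxcaexca" (len 15), cursors c4@3 c1@7 c2@11 c3@15, authorship .44.111.222.333
After op 5 (move_left): buffer="bcajxcaoxcaexca" (len 15), cursors c4@2 c1@6 c2@10 c3@14, authorship .44.111.222.333
After op 6 (move_right): buffer="bcajxcaoxcaexca" (len 15), cursors c4@3 c1@7 c2@11 c3@15, authorship .44.111.222.333
Authorship (.=original, N=cursor N): . 4 4 . 1 1 1 . 2 2 2 . 3 3 3
Index 1: author = 4

Answer: cursor 4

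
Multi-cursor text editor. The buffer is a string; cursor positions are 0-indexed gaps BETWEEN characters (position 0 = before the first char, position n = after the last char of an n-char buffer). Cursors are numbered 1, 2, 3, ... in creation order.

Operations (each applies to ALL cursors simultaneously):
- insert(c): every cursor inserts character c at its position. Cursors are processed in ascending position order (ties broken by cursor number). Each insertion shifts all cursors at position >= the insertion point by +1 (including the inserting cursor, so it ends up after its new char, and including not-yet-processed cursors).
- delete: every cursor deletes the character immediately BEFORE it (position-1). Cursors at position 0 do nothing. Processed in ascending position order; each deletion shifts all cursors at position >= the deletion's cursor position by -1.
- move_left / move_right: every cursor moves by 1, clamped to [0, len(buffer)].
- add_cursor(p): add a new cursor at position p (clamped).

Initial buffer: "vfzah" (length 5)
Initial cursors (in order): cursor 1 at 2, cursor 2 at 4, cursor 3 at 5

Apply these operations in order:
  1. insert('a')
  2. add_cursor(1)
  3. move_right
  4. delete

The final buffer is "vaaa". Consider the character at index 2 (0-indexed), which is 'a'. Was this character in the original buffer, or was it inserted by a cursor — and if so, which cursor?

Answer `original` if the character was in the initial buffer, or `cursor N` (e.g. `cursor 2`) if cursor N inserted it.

Answer: original

Derivation:
After op 1 (insert('a')): buffer="vfazaaha" (len 8), cursors c1@3 c2@6 c3@8, authorship ..1..2.3
After op 2 (add_cursor(1)): buffer="vfazaaha" (len 8), cursors c4@1 c1@3 c2@6 c3@8, authorship ..1..2.3
After op 3 (move_right): buffer="vfazaaha" (len 8), cursors c4@2 c1@4 c2@7 c3@8, authorship ..1..2.3
After op 4 (delete): buffer="vaaa" (len 4), cursors c4@1 c1@2 c2@4 c3@4, authorship .1.2
Authorship (.=original, N=cursor N): . 1 . 2
Index 2: author = original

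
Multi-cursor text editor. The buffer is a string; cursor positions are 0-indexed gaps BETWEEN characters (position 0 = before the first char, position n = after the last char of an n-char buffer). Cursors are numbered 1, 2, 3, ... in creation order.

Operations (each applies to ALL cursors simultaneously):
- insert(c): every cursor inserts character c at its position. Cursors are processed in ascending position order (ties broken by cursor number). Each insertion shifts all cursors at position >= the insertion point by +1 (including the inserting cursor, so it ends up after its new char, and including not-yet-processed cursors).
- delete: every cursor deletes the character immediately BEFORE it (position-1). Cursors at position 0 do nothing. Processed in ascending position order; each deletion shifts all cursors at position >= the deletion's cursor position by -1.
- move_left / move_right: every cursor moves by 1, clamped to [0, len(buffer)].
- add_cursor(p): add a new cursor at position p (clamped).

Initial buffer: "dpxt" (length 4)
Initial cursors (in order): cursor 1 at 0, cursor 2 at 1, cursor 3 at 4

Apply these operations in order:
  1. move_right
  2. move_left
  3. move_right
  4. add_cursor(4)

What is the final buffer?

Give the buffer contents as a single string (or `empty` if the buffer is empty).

After op 1 (move_right): buffer="dpxt" (len 4), cursors c1@1 c2@2 c3@4, authorship ....
After op 2 (move_left): buffer="dpxt" (len 4), cursors c1@0 c2@1 c3@3, authorship ....
After op 3 (move_right): buffer="dpxt" (len 4), cursors c1@1 c2@2 c3@4, authorship ....
After op 4 (add_cursor(4)): buffer="dpxt" (len 4), cursors c1@1 c2@2 c3@4 c4@4, authorship ....

Answer: dpxt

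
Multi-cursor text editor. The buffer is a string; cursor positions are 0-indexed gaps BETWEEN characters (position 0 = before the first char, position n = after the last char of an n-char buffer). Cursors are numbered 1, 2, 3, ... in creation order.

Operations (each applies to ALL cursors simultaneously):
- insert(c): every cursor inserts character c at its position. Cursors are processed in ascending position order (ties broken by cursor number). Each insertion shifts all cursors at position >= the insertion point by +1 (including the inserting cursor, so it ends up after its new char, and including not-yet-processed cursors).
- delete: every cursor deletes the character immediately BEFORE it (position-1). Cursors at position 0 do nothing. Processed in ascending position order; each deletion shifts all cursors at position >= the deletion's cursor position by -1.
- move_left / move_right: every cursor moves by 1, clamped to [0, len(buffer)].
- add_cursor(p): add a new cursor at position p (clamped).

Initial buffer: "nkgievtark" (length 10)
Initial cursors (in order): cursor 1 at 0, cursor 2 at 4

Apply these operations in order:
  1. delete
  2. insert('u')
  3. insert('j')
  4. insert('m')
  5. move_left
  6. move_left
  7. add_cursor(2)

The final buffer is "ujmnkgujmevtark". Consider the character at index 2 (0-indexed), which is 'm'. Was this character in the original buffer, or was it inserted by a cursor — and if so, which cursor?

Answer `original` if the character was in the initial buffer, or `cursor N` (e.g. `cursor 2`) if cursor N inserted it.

Answer: cursor 1

Derivation:
After op 1 (delete): buffer="nkgevtark" (len 9), cursors c1@0 c2@3, authorship .........
After op 2 (insert('u')): buffer="unkguevtark" (len 11), cursors c1@1 c2@5, authorship 1...2......
After op 3 (insert('j')): buffer="ujnkgujevtark" (len 13), cursors c1@2 c2@7, authorship 11...22......
After op 4 (insert('m')): buffer="ujmnkgujmevtark" (len 15), cursors c1@3 c2@9, authorship 111...222......
After op 5 (move_left): buffer="ujmnkgujmevtark" (len 15), cursors c1@2 c2@8, authorship 111...222......
After op 6 (move_left): buffer="ujmnkgujmevtark" (len 15), cursors c1@1 c2@7, authorship 111...222......
After op 7 (add_cursor(2)): buffer="ujmnkgujmevtark" (len 15), cursors c1@1 c3@2 c2@7, authorship 111...222......
Authorship (.=original, N=cursor N): 1 1 1 . . . 2 2 2 . . . . . .
Index 2: author = 1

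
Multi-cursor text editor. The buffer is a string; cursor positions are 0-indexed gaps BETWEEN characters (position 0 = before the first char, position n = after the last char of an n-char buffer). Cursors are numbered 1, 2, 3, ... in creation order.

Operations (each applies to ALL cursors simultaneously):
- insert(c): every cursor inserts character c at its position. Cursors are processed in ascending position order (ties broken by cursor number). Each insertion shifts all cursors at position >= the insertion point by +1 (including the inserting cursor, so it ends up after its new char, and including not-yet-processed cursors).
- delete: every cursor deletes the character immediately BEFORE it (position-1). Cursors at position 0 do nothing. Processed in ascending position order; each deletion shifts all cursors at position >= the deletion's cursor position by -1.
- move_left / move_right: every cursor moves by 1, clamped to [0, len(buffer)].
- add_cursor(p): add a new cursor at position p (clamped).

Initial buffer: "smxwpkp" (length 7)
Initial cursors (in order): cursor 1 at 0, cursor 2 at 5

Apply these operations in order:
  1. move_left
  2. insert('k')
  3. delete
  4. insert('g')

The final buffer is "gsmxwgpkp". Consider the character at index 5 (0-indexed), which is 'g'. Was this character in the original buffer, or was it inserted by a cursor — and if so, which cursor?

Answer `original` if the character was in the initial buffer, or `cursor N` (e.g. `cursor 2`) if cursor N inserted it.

Answer: cursor 2

Derivation:
After op 1 (move_left): buffer="smxwpkp" (len 7), cursors c1@0 c2@4, authorship .......
After op 2 (insert('k')): buffer="ksmxwkpkp" (len 9), cursors c1@1 c2@6, authorship 1....2...
After op 3 (delete): buffer="smxwpkp" (len 7), cursors c1@0 c2@4, authorship .......
After op 4 (insert('g')): buffer="gsmxwgpkp" (len 9), cursors c1@1 c2@6, authorship 1....2...
Authorship (.=original, N=cursor N): 1 . . . . 2 . . .
Index 5: author = 2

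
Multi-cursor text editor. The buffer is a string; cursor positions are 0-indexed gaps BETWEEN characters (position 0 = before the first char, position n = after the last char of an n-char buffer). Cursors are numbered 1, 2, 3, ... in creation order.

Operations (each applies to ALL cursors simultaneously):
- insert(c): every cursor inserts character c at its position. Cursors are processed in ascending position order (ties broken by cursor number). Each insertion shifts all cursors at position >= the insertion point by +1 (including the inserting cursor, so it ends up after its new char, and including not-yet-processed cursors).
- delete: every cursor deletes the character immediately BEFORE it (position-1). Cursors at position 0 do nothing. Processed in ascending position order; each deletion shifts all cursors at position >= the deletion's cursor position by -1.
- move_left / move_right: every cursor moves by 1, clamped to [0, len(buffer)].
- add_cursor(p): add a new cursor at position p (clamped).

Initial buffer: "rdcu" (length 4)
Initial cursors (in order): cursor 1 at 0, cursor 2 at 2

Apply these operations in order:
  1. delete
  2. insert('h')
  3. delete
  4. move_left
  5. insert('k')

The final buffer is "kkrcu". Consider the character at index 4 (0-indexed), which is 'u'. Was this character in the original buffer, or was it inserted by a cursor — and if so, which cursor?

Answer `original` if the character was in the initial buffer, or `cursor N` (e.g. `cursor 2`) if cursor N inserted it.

Answer: original

Derivation:
After op 1 (delete): buffer="rcu" (len 3), cursors c1@0 c2@1, authorship ...
After op 2 (insert('h')): buffer="hrhcu" (len 5), cursors c1@1 c2@3, authorship 1.2..
After op 3 (delete): buffer="rcu" (len 3), cursors c1@0 c2@1, authorship ...
After op 4 (move_left): buffer="rcu" (len 3), cursors c1@0 c2@0, authorship ...
After op 5 (insert('k')): buffer="kkrcu" (len 5), cursors c1@2 c2@2, authorship 12...
Authorship (.=original, N=cursor N): 1 2 . . .
Index 4: author = original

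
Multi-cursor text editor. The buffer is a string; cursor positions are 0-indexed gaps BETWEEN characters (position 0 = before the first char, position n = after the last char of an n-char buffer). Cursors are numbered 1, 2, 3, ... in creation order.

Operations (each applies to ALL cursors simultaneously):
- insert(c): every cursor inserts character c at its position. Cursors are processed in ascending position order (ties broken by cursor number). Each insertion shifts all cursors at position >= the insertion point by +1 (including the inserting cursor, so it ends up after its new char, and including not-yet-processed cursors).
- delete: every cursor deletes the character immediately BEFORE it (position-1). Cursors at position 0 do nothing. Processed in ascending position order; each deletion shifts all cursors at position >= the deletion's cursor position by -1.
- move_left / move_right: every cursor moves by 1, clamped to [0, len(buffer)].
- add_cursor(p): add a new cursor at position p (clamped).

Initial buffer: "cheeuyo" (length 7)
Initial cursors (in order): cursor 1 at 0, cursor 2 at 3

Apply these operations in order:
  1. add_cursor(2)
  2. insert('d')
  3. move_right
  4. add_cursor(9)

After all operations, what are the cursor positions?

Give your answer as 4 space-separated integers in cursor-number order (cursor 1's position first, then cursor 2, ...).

Answer: 2 7 5 9

Derivation:
After op 1 (add_cursor(2)): buffer="cheeuyo" (len 7), cursors c1@0 c3@2 c2@3, authorship .......
After op 2 (insert('d')): buffer="dchdedeuyo" (len 10), cursors c1@1 c3@4 c2@6, authorship 1..3.2....
After op 3 (move_right): buffer="dchdedeuyo" (len 10), cursors c1@2 c3@5 c2@7, authorship 1..3.2....
After op 4 (add_cursor(9)): buffer="dchdedeuyo" (len 10), cursors c1@2 c3@5 c2@7 c4@9, authorship 1..3.2....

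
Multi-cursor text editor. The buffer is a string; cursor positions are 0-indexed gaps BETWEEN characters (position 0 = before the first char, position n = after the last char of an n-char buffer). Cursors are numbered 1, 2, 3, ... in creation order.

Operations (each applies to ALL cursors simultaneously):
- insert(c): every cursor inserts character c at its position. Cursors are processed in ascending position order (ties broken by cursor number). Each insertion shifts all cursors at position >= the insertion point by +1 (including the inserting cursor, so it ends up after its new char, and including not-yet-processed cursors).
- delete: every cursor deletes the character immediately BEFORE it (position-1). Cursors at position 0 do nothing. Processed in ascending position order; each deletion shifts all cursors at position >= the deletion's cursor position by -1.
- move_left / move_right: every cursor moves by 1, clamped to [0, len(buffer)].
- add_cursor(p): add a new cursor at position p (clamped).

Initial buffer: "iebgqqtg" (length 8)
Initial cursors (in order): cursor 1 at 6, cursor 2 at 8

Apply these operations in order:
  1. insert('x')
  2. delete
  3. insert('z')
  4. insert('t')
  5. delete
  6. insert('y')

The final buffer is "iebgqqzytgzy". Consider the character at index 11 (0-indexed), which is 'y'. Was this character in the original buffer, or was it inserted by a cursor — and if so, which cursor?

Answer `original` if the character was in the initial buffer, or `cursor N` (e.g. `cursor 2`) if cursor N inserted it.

Answer: cursor 2

Derivation:
After op 1 (insert('x')): buffer="iebgqqxtgx" (len 10), cursors c1@7 c2@10, authorship ......1..2
After op 2 (delete): buffer="iebgqqtg" (len 8), cursors c1@6 c2@8, authorship ........
After op 3 (insert('z')): buffer="iebgqqztgz" (len 10), cursors c1@7 c2@10, authorship ......1..2
After op 4 (insert('t')): buffer="iebgqqzttgzt" (len 12), cursors c1@8 c2@12, authorship ......11..22
After op 5 (delete): buffer="iebgqqztgz" (len 10), cursors c1@7 c2@10, authorship ......1..2
After op 6 (insert('y')): buffer="iebgqqzytgzy" (len 12), cursors c1@8 c2@12, authorship ......11..22
Authorship (.=original, N=cursor N): . . . . . . 1 1 . . 2 2
Index 11: author = 2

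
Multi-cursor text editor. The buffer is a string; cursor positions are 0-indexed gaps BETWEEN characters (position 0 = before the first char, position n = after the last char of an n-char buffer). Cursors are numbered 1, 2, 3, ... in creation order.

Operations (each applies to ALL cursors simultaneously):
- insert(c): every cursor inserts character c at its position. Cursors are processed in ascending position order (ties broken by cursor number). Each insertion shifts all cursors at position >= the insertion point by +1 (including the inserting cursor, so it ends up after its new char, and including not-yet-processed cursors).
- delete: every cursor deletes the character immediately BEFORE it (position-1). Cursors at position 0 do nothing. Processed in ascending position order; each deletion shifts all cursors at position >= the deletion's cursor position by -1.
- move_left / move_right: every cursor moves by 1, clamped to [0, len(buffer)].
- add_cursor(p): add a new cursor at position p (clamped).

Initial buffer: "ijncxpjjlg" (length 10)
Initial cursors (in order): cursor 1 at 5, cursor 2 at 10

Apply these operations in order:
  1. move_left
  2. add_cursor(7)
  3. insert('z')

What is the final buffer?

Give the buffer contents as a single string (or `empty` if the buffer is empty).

After op 1 (move_left): buffer="ijncxpjjlg" (len 10), cursors c1@4 c2@9, authorship ..........
After op 2 (add_cursor(7)): buffer="ijncxpjjlg" (len 10), cursors c1@4 c3@7 c2@9, authorship ..........
After op 3 (insert('z')): buffer="ijnczxpjzjlzg" (len 13), cursors c1@5 c3@9 c2@12, authorship ....1...3..2.

Answer: ijnczxpjzjlzg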